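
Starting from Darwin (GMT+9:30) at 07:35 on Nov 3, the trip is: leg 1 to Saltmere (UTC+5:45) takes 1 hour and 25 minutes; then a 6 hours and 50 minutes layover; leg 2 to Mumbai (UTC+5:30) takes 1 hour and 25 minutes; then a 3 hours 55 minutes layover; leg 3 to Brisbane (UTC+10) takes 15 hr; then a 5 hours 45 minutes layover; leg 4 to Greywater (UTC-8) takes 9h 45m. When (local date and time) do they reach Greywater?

Convert departure to UTC: 07:35 − 9:30 = 22:05 UTC on Nov 2.
Add 1 hour and 25 minutes leg 1 → 23:30 UTC.
Add 6 hours and 50 minutes layover in Saltmere → 06:20 UTC (Nov 3).
Add 1 hour 25 minutes leg 2 → 07:45 UTC.
Add 3 hours and 55 minutes layover in Mumbai → 11:40 UTC.
Add 15 hours leg 3 → 02:40 UTC (Nov 4).
Add 5 hours and 45 minutes layover in Brisbane → 08:25 UTC.
Add 9 hours and 45 minutes leg 4 → 18:10 UTC.
Greywater is UTC−8:00, so local arrival = 18:10 − 8:00 = 10:10 on Nov 4.

10:10 on November 4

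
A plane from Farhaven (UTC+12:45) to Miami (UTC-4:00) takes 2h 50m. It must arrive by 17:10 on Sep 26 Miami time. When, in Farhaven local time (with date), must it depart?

Target arrival in UTC: 17:10 + 4:00 = 21:10 on Sep 26.
Subtract 2 hours and 50 minutes → departure 18:20 UTC on Sep 26.
Farhaven is UTC+12:45: 18:20 + 12:45 = 07:05 on Sep 27.

07:05 on September 27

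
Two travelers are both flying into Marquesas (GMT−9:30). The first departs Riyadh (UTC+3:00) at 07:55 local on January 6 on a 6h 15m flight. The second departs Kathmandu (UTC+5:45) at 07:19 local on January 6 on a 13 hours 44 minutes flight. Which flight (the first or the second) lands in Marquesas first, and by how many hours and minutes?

Flight 1 in UTC: 07:55 − 3:00 = 04:55 on Jan 6.
+6 hours and 15 minutes → arrive 11:10 UTC on Jan 6.
Flight 2 in UTC: 07:19 − 5:45 = 01:34 on Jan 6.
+13 hours 44 minutes → arrive 15:18 UTC on Jan 6.
Flight 1 lands earlier by 4 hours 8 minutes.

the first, by 4 hours 8 minutes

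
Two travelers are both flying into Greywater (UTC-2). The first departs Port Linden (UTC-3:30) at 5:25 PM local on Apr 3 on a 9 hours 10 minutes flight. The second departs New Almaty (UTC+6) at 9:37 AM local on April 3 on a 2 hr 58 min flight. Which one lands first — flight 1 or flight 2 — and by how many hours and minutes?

the second, by 23 hours 30 minutes

Flight 1 in UTC: 5:25 PM + 3:30 = 8:55 PM on Apr 3.
+9 hours 10 minutes → arrive 6:05 AM UTC on Apr 4.
Flight 2 in UTC: 9:37 AM − 6:00 = 3:37 AM on Apr 3.
+2 hours and 58 minutes → arrive 6:35 AM UTC on Apr 3.
Flight 2 lands earlier by 23 hours 30 minutes.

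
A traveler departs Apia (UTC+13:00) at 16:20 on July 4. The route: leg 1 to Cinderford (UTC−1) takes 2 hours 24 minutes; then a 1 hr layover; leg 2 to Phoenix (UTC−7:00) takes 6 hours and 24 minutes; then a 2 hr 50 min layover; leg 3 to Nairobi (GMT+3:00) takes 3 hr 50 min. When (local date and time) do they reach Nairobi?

Convert departure to UTC: 16:20 − 13:00 = 03:20 UTC on Jul 4.
Add 2 hours 24 minutes leg 1 → 05:44 UTC.
Add 1 hour layover in Cinderford → 06:44 UTC.
Add 6 hours and 24 minutes leg 2 → 13:08 UTC.
Add 2 hours and 50 minutes layover in Phoenix → 15:58 UTC.
Add 3 hours 50 minutes leg 3 → 19:48 UTC.
Nairobi is UTC+3:00, so local arrival = 19:48 + 3:00 = 22:48 on Jul 4.

22:48 on Jul 4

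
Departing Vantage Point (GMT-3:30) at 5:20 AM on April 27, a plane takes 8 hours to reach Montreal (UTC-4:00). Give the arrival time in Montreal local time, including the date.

Convert departure to UTC: 5:20 AM + 3:30 = 8:50 AM UTC on Apr 27.
Add 8 hours travel time → 4:50 PM UTC.
Montreal is UTC−4:00, so local arrival = 4:50 PM − 4:00 = 12:50 PM on Apr 27.

12:50 PM on April 27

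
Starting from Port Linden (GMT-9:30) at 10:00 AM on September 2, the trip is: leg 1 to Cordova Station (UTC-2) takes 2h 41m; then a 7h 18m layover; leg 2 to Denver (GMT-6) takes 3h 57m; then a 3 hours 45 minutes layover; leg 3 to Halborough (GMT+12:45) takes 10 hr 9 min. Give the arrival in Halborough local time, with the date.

12:05 PM on September 4

Convert departure to UTC: 10:00 AM + 9:30 = 7:30 PM UTC on Sep 2.
Add 2 hours 41 minutes leg 1 → 10:11 PM UTC.
Add 7 hours and 18 minutes layover in Cordova Station → 5:29 AM UTC (Sep 3).
Add 3 hours and 57 minutes leg 2 → 9:26 AM UTC.
Add 3 hours 45 minutes layover in Denver → 1:11 PM UTC.
Add 10 hours and 9 minutes leg 3 → 11:20 PM UTC.
Halborough is UTC+12:45, so local arrival = 11:20 PM + 12:45 = 12:05 PM on Sep 4.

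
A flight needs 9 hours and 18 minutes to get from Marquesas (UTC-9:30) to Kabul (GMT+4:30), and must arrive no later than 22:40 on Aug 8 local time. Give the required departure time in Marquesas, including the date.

Target arrival in UTC: 22:40 − 4:30 = 18:10 on Aug 8.
Subtract 9 hours and 18 minutes → departure 08:52 UTC on Aug 8.
Marquesas is UTC−9:30: 08:52 − 9:30 = 23:22 on Aug 7.

23:22 on Aug 7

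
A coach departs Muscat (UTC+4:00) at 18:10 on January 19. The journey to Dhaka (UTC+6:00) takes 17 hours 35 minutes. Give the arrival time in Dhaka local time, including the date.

13:45 on January 20

Convert departure to UTC: 18:10 − 4:00 = 14:10 UTC on Jan 19.
Add 17 hours 35 minutes travel time → 07:45 UTC (Jan 20).
Dhaka is UTC+6:00, so local arrival = 07:45 + 6:00 = 13:45 on Jan 20.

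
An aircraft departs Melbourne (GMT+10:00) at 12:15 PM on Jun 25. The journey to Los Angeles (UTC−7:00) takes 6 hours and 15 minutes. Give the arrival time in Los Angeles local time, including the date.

Convert departure to UTC: 12:15 PM − 10:00 = 2:15 AM UTC on Jun 25.
Add 6 hours and 15 minutes travel time → 8:30 AM UTC.
Los Angeles is UTC−7:00, so local arrival = 8:30 AM − 7:00 = 1:30 AM on Jun 25.

1:30 AM on Jun 25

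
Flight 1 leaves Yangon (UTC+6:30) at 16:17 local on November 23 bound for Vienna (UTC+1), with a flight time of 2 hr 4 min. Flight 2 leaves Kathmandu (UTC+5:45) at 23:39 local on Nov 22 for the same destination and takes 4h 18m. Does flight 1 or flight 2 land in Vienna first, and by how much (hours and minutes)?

Flight 1 in UTC: 16:17 − 6:30 = 09:47 on Nov 23.
+2 hours and 4 minutes → arrive 11:51 UTC on Nov 23.
Flight 2 in UTC: 23:39 − 5:45 = 17:54 on Nov 22.
+4 hours and 18 minutes → arrive 22:12 UTC on Nov 22.
Flight 2 lands earlier by 13 hours 39 minutes.

the second, by 13 hours 39 minutes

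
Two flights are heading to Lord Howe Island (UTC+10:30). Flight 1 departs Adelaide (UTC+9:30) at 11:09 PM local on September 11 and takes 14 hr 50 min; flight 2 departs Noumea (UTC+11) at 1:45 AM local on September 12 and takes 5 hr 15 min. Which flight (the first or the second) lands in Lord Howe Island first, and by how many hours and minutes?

the second, by 8 hours 29 minutes

Flight 1 in UTC: 11:09 PM − 9:30 = 1:39 PM on Sep 11.
+14 hours and 50 minutes → arrive 4:29 AM UTC on Sep 12.
Flight 2 in UTC: 1:45 AM − 11:00 = 2:45 PM on Sep 11.
+5 hours 15 minutes → arrive 8:00 PM UTC on Sep 11.
Flight 2 lands earlier by 8 hours 29 minutes.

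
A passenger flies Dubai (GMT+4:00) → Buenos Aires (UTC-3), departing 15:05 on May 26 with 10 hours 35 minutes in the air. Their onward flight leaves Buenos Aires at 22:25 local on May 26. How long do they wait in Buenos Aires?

Convert departure to UTC: 15:05 − 4:00 = 11:05 UTC on May 26.
Add 10 hours and 35 minutes flight time → 21:40 UTC.
Buenos Aires is UTC−3:00, so local arrival = 21:40 − 3:00 = 18:40 on May 26.
Layover = 22:25 − 18:40 = 3 hours 45 minutes.

3 hours 45 minutes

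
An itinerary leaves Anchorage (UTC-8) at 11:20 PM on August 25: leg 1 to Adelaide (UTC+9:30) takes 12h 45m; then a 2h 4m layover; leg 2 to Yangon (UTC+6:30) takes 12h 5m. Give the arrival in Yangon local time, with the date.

4:44 PM on Aug 27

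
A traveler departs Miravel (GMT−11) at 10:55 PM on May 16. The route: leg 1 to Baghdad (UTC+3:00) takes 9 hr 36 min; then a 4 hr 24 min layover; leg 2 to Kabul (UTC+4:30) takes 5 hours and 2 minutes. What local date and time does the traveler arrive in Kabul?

Convert departure to UTC: 10:55 PM + 11:00 = 9:55 AM UTC on May 17.
Add 9 hours 36 minutes leg 1 → 7:31 PM UTC.
Add 4 hours and 24 minutes layover in Baghdad → 11:55 PM UTC.
Add 5 hours and 2 minutes leg 2 → 4:57 AM UTC (May 18).
Kabul is UTC+4:30, so local arrival = 4:57 AM + 4:30 = 9:27 AM on May 18.

9:27 AM on May 18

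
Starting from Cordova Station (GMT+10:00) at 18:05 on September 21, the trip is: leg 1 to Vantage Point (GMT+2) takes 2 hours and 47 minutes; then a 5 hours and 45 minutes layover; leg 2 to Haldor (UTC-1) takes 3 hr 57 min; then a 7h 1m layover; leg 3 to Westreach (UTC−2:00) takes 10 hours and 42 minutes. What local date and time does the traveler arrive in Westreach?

Convert departure to UTC: 18:05 − 10:00 = 08:05 UTC on Sep 21.
Add 2 hours 47 minutes leg 1 → 10:52 UTC.
Add 5 hours 45 minutes layover in Vantage Point → 16:37 UTC.
Add 3 hours and 57 minutes leg 2 → 20:34 UTC.
Add 7 hours and 1 minute layover in Haldor → 03:35 UTC (Sep 22).
Add 10 hours 42 minutes leg 3 → 14:17 UTC.
Westreach is UTC−2:00, so local arrival = 14:17 − 2:00 = 12:17 on Sep 22.

12:17 on Sep 22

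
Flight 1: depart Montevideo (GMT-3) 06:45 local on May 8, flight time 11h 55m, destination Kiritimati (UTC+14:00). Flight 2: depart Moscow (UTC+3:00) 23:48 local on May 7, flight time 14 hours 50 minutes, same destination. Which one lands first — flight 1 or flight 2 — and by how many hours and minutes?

Flight 1 in UTC: 06:45 + 3:00 = 09:45 on May 8.
+11 hours 55 minutes → arrive 21:40 UTC on May 8.
Flight 2 in UTC: 23:48 − 3:00 = 20:48 on May 7.
+14 hours 50 minutes → arrive 11:38 UTC on May 8.
Flight 2 lands earlier by 10 hours 2 minutes.

the second, by 10 hours 2 minutes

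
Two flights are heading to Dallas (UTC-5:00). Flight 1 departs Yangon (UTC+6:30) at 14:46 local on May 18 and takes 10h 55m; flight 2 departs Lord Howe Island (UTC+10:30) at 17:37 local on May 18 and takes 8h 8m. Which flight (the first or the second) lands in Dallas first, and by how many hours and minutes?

Flight 1 in UTC: 14:46 − 6:30 = 08:16 on May 18.
+10 hours and 55 minutes → arrive 19:11 UTC on May 18.
Flight 2 in UTC: 17:37 − 10:30 = 07:07 on May 18.
+8 hours and 8 minutes → arrive 15:15 UTC on May 18.
Flight 2 lands earlier by 3 hours 56 minutes.

the second, by 3 hours 56 minutes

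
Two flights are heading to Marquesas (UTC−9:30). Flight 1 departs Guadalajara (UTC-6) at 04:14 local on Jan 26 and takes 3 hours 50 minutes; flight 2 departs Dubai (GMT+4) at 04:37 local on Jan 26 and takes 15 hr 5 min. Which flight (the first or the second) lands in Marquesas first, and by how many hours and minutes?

Flight 1 in UTC: 04:14 + 6:00 = 10:14 on Jan 26.
+3 hours 50 minutes → arrive 14:04 UTC on Jan 26.
Flight 2 in UTC: 04:37 − 4:00 = 00:37 on Jan 26.
+15 hours and 5 minutes → arrive 15:42 UTC on Jan 26.
Flight 1 lands earlier by 1 hour 38 minutes.

the first, by 1 hour 38 minutes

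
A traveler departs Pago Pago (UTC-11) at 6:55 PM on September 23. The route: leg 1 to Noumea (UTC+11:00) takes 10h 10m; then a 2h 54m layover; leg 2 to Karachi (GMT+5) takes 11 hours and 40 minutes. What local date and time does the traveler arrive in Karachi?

Convert departure to UTC: 6:55 PM + 11:00 = 5:55 AM UTC on Sep 24.
Add 10 hours and 10 minutes leg 1 → 4:05 PM UTC.
Add 2 hours and 54 minutes layover in Noumea → 6:59 PM UTC.
Add 11 hours and 40 minutes leg 2 → 6:39 AM UTC (Sep 25).
Karachi is UTC+5:00, so local arrival = 6:39 AM + 5:00 = 11:39 AM on Sep 25.

11:39 AM on Sep 25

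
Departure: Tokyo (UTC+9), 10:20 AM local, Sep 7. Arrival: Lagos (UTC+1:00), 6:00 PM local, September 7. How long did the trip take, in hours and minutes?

15 hours 40 minutes

Departure in UTC: 10:20 AM − 9:00 = 1:20 AM on Sep 7.
Arrival in UTC: 6:00 PM − 1:00 = 5:00 PM on Sep 7.
Elapsed = 5:00 PM − 1:20 AM = 15 hours 40 minutes.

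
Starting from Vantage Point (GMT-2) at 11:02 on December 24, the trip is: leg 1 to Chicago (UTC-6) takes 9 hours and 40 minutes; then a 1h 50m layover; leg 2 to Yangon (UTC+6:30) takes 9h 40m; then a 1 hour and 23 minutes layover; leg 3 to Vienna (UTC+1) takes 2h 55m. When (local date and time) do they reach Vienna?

Convert departure to UTC: 11:02 + 2:00 = 13:02 UTC on Dec 24.
Add 9 hours 40 minutes leg 1 → 22:42 UTC.
Add 1 hour and 50 minutes layover in Chicago → 00:32 UTC (Dec 25).
Add 9 hours and 40 minutes leg 2 → 10:12 UTC.
Add 1 hour and 23 minutes layover in Yangon → 11:35 UTC.
Add 2 hours 55 minutes leg 3 → 14:30 UTC.
Vienna is UTC+1:00, so local arrival = 14:30 + 1:00 = 15:30 on Dec 25.

15:30 on December 25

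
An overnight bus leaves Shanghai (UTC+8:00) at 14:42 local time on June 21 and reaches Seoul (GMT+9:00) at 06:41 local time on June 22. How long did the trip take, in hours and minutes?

14 hours 59 minutes

Departure in UTC: 14:42 − 8:00 = 06:42 on Jun 21.
Arrival in UTC: 06:41 − 9:00 = 21:41 on Jun 21.
Elapsed = 21:41 − 06:42 = 14 hours 59 minutes.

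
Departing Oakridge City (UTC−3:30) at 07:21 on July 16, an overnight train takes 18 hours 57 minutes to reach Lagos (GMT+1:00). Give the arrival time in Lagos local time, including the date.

06:48 on Jul 17

Convert departure to UTC: 07:21 + 3:30 = 10:51 UTC on Jul 16.
Add 18 hours and 57 minutes travel time → 05:48 UTC (Jul 17).
Lagos is UTC+1:00, so local arrival = 05:48 + 1:00 = 06:48 on Jul 17.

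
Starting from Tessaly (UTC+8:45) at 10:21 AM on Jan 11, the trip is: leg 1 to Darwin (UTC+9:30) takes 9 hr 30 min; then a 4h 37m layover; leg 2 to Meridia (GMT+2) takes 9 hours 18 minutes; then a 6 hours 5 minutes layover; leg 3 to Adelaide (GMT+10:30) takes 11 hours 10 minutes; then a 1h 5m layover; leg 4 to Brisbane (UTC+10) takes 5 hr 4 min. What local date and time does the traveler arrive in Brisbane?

Convert departure to UTC: 10:21 AM − 8:45 = 1:36 AM UTC on Jan 11.
Add 9 hours and 30 minutes leg 1 → 11:06 AM UTC.
Add 4 hours and 37 minutes layover in Darwin → 3:43 PM UTC.
Add 9 hours and 18 minutes leg 2 → 1:01 AM UTC (Jan 12).
Add 6 hours and 5 minutes layover in Meridia → 7:06 AM UTC.
Add 11 hours 10 minutes leg 3 → 6:16 PM UTC.
Add 1 hour 5 minutes layover in Adelaide → 7:21 PM UTC.
Add 5 hours 4 minutes leg 4 → 12:25 AM UTC (Jan 13).
Brisbane is UTC+10:00, so local arrival = 12:25 AM + 10:00 = 10:25 AM on Jan 13.

10:25 AM on Jan 13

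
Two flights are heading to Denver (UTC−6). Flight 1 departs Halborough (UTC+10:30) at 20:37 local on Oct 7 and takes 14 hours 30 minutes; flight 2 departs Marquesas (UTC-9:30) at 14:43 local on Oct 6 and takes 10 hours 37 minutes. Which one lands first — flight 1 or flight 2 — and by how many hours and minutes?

the second, by 13 hours 47 minutes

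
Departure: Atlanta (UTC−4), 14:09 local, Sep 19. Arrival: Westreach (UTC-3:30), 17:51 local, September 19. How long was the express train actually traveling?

Departure in UTC: 14:09 + 4:00 = 18:09 on Sep 19.
Arrival in UTC: 17:51 + 3:30 = 21:21 on Sep 19.
Elapsed = 21:21 − 18:09 = 3 hours 12 minutes.

3 hours 12 minutes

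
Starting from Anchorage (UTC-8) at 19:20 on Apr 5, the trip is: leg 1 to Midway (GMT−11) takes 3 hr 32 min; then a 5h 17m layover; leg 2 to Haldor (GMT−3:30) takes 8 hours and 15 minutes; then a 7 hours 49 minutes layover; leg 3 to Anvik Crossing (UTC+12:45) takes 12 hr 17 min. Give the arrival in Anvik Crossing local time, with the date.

05:15 on April 8

Convert departure to UTC: 19:20 + 8:00 = 03:20 UTC on Apr 6.
Add 3 hours and 32 minutes leg 1 → 06:52 UTC.
Add 5 hours 17 minutes layover in Midway → 12:09 UTC.
Add 8 hours 15 minutes leg 2 → 20:24 UTC.
Add 7 hours and 49 minutes layover in Haldor → 04:13 UTC (Apr 7).
Add 12 hours 17 minutes leg 3 → 16:30 UTC.
Anvik Crossing is UTC+12:45, so local arrival = 16:30 + 12:45 = 05:15 on Apr 8.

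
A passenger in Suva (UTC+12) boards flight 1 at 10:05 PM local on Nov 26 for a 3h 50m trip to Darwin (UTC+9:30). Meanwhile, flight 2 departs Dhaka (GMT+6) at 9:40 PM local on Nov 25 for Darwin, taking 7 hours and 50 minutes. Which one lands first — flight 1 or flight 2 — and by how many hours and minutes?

Flight 1 in UTC: 10:05 PM − 12:00 = 10:05 AM on Nov 26.
+3 hours and 50 minutes → arrive 1:55 PM UTC on Nov 26.
Flight 2 in UTC: 9:40 PM − 6:00 = 3:40 PM on Nov 25.
+7 hours 50 minutes → arrive 11:30 PM UTC on Nov 25.
Flight 2 lands earlier by 14 hours 25 minutes.

the second, by 14 hours 25 minutes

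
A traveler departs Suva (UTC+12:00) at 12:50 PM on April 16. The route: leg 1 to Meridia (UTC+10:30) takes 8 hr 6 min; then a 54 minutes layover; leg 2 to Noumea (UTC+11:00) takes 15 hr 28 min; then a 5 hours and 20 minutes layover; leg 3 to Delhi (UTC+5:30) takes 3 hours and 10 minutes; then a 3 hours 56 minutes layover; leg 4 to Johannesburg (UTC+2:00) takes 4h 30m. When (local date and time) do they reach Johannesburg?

Convert departure to UTC: 12:50 PM − 12:00 = 12:50 AM UTC on Apr 16.
Add 8 hours and 6 minutes leg 1 → 8:56 AM UTC.
Add 54 minutes layover in Meridia → 9:50 AM UTC.
Add 15 hours and 28 minutes leg 2 → 1:18 AM UTC (Apr 17).
Add 5 hours and 20 minutes layover in Noumea → 6:38 AM UTC.
Add 3 hours 10 minutes leg 3 → 9:48 AM UTC.
Add 3 hours 56 minutes layover in Delhi → 1:44 PM UTC.
Add 4 hours and 30 minutes leg 4 → 6:14 PM UTC.
Johannesburg is UTC+2:00, so local arrival = 6:14 PM + 2:00 = 8:14 PM on Apr 17.

8:14 PM on April 17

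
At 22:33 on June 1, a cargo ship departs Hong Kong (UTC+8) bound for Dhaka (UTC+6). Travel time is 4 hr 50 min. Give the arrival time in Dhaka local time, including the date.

01:23 on June 2

Dhaka is 2:00 behind Hong Kong.
After 4 hours and 50 minutes it is 03:23 (Jun 2) in Hong Kong.
Shift by the zone difference: 03:23 − 2:00 = 01:23 on Jun 2 in Dhaka.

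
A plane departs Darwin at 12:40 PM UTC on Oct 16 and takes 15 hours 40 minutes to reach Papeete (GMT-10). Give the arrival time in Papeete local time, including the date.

6:20 PM on October 16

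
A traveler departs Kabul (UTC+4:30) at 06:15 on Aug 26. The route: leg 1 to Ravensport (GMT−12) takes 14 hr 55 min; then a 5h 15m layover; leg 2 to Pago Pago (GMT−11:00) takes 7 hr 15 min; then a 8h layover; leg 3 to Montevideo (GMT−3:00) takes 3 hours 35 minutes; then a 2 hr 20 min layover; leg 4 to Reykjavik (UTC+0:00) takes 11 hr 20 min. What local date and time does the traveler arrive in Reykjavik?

Convert departure to UTC: 06:15 − 4:30 = 01:45 UTC on Aug 26.
Add 14 hours and 55 minutes leg 1 → 16:40 UTC.
Add 5 hours and 15 minutes layover in Ravensport → 21:55 UTC.
Add 7 hours and 15 minutes leg 2 → 05:10 UTC (Aug 27).
Add 8 hours layover in Pago Pago → 13:10 UTC.
Add 3 hours 35 minutes leg 3 → 16:45 UTC.
Add 2 hours 20 minutes layover in Montevideo → 19:05 UTC.
Add 11 hours and 20 minutes leg 4 → 06:25 UTC (Aug 28).
Reykjavik is UTC+0, so local arrival is the same: 06:25 on Aug 28.

06:25 on Aug 28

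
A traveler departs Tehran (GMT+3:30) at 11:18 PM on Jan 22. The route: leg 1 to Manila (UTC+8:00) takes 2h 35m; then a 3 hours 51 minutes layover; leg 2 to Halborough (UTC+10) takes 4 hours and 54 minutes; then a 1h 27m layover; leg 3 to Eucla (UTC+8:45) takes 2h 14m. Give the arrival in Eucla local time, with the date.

7:34 PM on January 23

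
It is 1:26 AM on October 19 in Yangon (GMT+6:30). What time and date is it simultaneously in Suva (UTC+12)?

6:56 AM on Oct 19

In UTC: 1:26 AM − 6:30 = 6:56 PM on Oct 18.
Suva is UTC+12:00: 6:56 PM + 12:00 = 6:56 AM on Oct 19.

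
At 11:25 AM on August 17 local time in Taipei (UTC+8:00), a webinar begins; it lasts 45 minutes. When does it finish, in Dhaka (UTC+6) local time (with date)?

10:10 AM on August 17

Convert start to UTC: 11:25 AM − 8:00 = 3:25 AM UTC on Aug 17.
Add 45 minutes duration → 4:10 AM UTC.
Dhaka is UTC+6:00, so local end time = 4:10 AM + 6:00 = 10:10 AM on Aug 17.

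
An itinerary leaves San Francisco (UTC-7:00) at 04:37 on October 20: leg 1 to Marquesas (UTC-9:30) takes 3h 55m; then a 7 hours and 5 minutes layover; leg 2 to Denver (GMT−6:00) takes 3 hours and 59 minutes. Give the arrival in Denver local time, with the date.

20:36 on October 20

Convert departure to UTC: 04:37 + 7:00 = 11:37 UTC on Oct 20.
Add 3 hours and 55 minutes leg 1 → 15:32 UTC.
Add 7 hours 5 minutes layover in Marquesas → 22:37 UTC.
Add 3 hours 59 minutes leg 2 → 02:36 UTC (Oct 21).
Denver is UTC−6:00, so local arrival = 02:36 − 6:00 = 20:36 on Oct 20.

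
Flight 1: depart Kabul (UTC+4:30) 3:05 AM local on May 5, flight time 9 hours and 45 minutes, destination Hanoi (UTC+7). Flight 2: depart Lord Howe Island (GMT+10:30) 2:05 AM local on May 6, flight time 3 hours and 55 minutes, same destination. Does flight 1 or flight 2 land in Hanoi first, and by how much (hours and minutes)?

Flight 1 in UTC: 3:05 AM − 4:30 = 10:35 PM on May 4.
+9 hours 45 minutes → arrive 8:20 AM UTC on May 5.
Flight 2 in UTC: 2:05 AM − 10:30 = 3:35 PM on May 5.
+3 hours and 55 minutes → arrive 7:30 PM UTC on May 5.
Flight 1 lands earlier by 11 hours 10 minutes.

the first, by 11 hours 10 minutes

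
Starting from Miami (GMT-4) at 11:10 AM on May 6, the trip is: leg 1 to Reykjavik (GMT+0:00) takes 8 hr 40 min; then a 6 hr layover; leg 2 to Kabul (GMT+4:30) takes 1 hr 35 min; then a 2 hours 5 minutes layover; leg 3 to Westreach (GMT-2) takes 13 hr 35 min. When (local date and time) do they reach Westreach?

Convert departure to UTC: 11:10 AM + 4:00 = 3:10 PM UTC on May 6.
Add 8 hours 40 minutes leg 1 → 11:50 PM UTC.
Add 6 hours layover in Reykjavik → 5:50 AM UTC (May 7).
Add 1 hour and 35 minutes leg 2 → 7:25 AM UTC.
Add 2 hours and 5 minutes layover in Kabul → 9:30 AM UTC.
Add 13 hours 35 minutes leg 3 → 11:05 PM UTC.
Westreach is UTC−2:00, so local arrival = 11:05 PM − 2:00 = 9:05 PM on May 7.

9:05 PM on May 7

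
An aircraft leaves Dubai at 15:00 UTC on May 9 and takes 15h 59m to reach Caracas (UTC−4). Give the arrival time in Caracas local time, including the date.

Departure is given in UTC: 15:00 on May 9.
Add 15 hours 59 minutes → 06:59 UTC (May 10).
Caracas is UTC−4:00: 06:59 − 4:00 = 02:59 on May 10.

02:59 on May 10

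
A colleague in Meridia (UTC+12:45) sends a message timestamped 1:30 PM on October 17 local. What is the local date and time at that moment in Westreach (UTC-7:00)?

In UTC: 1:30 PM − 12:45 = 12:45 AM on Oct 17.
Westreach is UTC−7:00: 12:45 AM − 7:00 = 5:45 PM on Oct 16.

5:45 PM on October 16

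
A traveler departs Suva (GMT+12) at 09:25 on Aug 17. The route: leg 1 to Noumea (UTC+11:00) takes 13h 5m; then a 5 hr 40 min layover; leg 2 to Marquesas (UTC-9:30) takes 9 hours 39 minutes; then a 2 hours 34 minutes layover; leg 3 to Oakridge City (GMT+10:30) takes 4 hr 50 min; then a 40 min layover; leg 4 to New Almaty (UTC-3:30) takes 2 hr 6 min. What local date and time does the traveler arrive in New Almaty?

Convert departure to UTC: 09:25 − 12:00 = 21:25 UTC on Aug 16.
Add 13 hours 5 minutes leg 1 → 10:30 UTC (Aug 17).
Add 5 hours and 40 minutes layover in Noumea → 16:10 UTC.
Add 9 hours 39 minutes leg 2 → 01:49 UTC (Aug 18).
Add 2 hours and 34 minutes layover in Marquesas → 04:23 UTC.
Add 4 hours 50 minutes leg 3 → 09:13 UTC.
Add 40 minutes layover in Oakridge City → 09:53 UTC.
Add 2 hours and 6 minutes leg 4 → 11:59 UTC.
New Almaty is UTC−3:30, so local arrival = 11:59 − 3:30 = 08:29 on Aug 18.

08:29 on August 18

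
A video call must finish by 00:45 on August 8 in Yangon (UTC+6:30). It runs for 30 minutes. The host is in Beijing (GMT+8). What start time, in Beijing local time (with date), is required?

01:45 on August 8

Target end time in UTC: 00:45 − 6:30 = 18:15 on Aug 7.
Subtract 30 minutes → start 17:45 UTC on Aug 7.
Beijing is UTC+8:00: 17:45 + 8:00 = 01:45 on Aug 8.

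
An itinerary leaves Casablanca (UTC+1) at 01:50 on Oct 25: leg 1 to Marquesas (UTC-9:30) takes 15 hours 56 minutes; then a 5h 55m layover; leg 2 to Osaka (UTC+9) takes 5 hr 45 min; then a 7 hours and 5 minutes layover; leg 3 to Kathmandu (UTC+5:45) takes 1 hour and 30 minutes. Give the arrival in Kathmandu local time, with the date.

Convert departure to UTC: 01:50 − 1:00 = 00:50 UTC on Oct 25.
Add 15 hours and 56 minutes leg 1 → 16:46 UTC.
Add 5 hours and 55 minutes layover in Marquesas → 22:41 UTC.
Add 5 hours and 45 minutes leg 2 → 04:26 UTC (Oct 26).
Add 7 hours 5 minutes layover in Osaka → 11:31 UTC.
Add 1 hour and 30 minutes leg 3 → 13:01 UTC.
Kathmandu is UTC+5:45, so local arrival = 13:01 + 5:45 = 18:46 on Oct 26.

18:46 on October 26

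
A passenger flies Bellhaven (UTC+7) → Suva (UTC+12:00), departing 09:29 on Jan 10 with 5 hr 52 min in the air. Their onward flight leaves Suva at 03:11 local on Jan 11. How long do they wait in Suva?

6 hours 50 minutes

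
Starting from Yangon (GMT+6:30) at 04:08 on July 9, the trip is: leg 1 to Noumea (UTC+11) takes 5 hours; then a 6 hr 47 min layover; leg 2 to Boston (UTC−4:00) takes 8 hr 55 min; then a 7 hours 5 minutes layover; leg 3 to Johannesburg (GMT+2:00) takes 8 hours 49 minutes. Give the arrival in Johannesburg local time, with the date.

12:14 on July 10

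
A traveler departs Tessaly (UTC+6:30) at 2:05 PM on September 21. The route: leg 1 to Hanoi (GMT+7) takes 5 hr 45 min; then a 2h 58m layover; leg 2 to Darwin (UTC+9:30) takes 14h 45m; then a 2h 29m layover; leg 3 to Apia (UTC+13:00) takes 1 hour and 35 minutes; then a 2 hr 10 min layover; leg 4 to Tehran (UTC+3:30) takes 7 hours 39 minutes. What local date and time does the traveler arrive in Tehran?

12:26 AM on September 23

Convert departure to UTC: 2:05 PM − 6:30 = 7:35 AM UTC on Sep 21.
Add 5 hours 45 minutes leg 1 → 1:20 PM UTC.
Add 2 hours 58 minutes layover in Hanoi → 4:18 PM UTC.
Add 14 hours 45 minutes leg 2 → 7:03 AM UTC (Sep 22).
Add 2 hours and 29 minutes layover in Darwin → 9:32 AM UTC.
Add 1 hour and 35 minutes leg 3 → 11:07 AM UTC.
Add 2 hours and 10 minutes layover in Apia → 1:17 PM UTC.
Add 7 hours 39 minutes leg 4 → 8:56 PM UTC.
Tehran is UTC+3:30, so local arrival = 8:56 PM + 3:30 = 12:26 AM on Sep 23.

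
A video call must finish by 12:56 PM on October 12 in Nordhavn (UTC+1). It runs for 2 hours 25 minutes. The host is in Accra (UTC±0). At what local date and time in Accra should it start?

Target end time in UTC: 12:56 PM − 1:00 = 11:56 AM on Oct 12.
Subtract 2 hours and 25 minutes → start 9:31 AM UTC on Oct 12.
Accra is UTC+0, so start is 9:31 AM on Oct 12.

9:31 AM on October 12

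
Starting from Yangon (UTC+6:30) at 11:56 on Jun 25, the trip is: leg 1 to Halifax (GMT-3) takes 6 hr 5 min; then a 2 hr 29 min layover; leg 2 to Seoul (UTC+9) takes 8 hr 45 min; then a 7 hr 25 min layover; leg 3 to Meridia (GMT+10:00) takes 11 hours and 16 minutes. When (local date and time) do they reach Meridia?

03:26 on Jun 27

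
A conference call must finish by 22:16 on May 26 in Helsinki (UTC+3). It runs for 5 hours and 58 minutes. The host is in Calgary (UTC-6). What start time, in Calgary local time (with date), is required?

07:18 on May 26

Target end time in UTC: 22:16 − 3:00 = 19:16 on May 26.
Subtract 5 hours 58 minutes → start 13:18 UTC on May 26.
Calgary is UTC−6:00: 13:18 − 6:00 = 07:18 on May 26.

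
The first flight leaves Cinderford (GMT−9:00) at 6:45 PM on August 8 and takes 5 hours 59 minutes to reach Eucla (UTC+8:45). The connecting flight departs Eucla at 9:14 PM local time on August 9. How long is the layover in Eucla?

2 hours 45 minutes

Convert departure to UTC: 6:45 PM + 9:00 = 3:45 AM UTC on Aug 9.
Add 5 hours 59 minutes flight time → 9:44 AM UTC.
Eucla is UTC+8:45, so local arrival = 9:44 AM + 8:45 = 6:29 PM on Aug 9.
Layover = 9:14 PM − 6:29 PM = 2 hours 45 minutes.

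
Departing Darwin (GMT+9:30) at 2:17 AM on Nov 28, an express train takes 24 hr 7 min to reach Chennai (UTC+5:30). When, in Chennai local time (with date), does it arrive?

Convert departure to UTC: 2:17 AM − 9:30 = 4:47 PM UTC on Nov 27.
Add 24 hours 7 minutes travel time → 4:54 PM UTC (Nov 28).
Chennai is UTC+5:30, so local arrival = 4:54 PM + 5:30 = 10:24 PM on Nov 28.

10:24 PM on November 28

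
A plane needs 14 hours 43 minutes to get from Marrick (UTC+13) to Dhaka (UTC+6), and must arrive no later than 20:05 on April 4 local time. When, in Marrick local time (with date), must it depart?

Target arrival in UTC: 20:05 − 6:00 = 14:05 on Apr 4.
Subtract 14 hours and 43 minutes → departure 23:22 UTC on Apr 3.
Marrick is UTC+13:00: 23:22 + 13:00 = 12:22 on Apr 4.

12:22 on Apr 4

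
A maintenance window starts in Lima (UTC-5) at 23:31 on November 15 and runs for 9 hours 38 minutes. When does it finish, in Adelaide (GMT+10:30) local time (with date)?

Convert start to UTC: 23:31 + 5:00 = 04:31 UTC on Nov 16.
Add 9 hours 38 minutes duration → 14:09 UTC.
Adelaide is UTC+10:30, so local end time = 14:09 + 10:30 = 00:39 on Nov 17.

00:39 on November 17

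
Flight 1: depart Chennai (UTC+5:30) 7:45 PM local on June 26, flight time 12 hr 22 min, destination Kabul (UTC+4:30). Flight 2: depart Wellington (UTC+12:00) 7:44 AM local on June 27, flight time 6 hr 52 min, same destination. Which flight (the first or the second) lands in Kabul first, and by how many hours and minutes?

the second, by 1 minute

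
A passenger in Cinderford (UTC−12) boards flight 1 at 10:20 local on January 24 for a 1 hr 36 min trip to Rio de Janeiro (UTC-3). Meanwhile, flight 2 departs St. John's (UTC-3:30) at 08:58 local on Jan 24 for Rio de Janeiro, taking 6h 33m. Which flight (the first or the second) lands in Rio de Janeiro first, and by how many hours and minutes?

the second, by 4 hours 55 minutes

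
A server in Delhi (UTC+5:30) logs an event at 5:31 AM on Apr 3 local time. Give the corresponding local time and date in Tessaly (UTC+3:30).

3:31 AM on Apr 3

Tessaly is 2:00 behind Delhi.
Shift by the zone difference: 5:31 AM − 2:00 = 3:31 AM on Apr 3 in Tessaly.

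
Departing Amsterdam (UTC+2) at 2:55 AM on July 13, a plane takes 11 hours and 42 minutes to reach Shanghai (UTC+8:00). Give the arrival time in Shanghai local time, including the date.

Convert departure to UTC: 2:55 AM − 2:00 = 12:55 AM UTC on Jul 13.
Add 11 hours 42 minutes travel time → 12:37 PM UTC.
Shanghai is UTC+8:00, so local arrival = 12:37 PM + 8:00 = 8:37 PM on Jul 13.

8:37 PM on Jul 13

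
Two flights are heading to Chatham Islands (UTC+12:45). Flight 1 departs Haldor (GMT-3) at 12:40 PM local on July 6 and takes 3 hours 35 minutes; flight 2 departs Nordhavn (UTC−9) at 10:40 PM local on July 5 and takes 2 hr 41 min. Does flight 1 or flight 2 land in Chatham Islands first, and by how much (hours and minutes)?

the second, by 8 hours 54 minutes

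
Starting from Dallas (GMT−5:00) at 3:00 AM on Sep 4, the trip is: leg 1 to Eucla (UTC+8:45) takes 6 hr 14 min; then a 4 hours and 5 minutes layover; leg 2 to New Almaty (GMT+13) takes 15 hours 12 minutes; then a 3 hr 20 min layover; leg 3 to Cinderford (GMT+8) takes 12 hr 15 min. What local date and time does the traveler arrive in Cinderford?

Convert departure to UTC: 3:00 AM + 5:00 = 8:00 AM UTC on Sep 4.
Add 6 hours 14 minutes leg 1 → 2:14 PM UTC.
Add 4 hours and 5 minutes layover in Eucla → 6:19 PM UTC.
Add 15 hours 12 minutes leg 2 → 9:31 AM UTC (Sep 5).
Add 3 hours 20 minutes layover in New Almaty → 12:51 PM UTC.
Add 12 hours 15 minutes leg 3 → 1:06 AM UTC (Sep 6).
Cinderford is UTC+8:00, so local arrival = 1:06 AM + 8:00 = 9:06 AM on Sep 6.

9:06 AM on September 6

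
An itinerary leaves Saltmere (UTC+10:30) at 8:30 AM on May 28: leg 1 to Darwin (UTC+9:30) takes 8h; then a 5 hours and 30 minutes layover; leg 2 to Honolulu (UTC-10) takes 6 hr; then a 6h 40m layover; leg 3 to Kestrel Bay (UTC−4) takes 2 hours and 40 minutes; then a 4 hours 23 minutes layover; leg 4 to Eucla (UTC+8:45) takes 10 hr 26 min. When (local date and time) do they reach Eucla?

Convert departure to UTC: 8:30 AM − 10:30 = 10:00 PM UTC on May 27.
Add 8 hours leg 1 → 6:00 AM UTC (May 28).
Add 5 hours 30 minutes layover in Darwin → 11:30 AM UTC.
Add 6 hours leg 2 → 5:30 PM UTC.
Add 6 hours 40 minutes layover in Honolulu → 12:10 AM UTC (May 29).
Add 2 hours and 40 minutes leg 3 → 2:50 AM UTC.
Add 4 hours and 23 minutes layover in Kestrel Bay → 7:13 AM UTC.
Add 10 hours 26 minutes leg 4 → 5:39 PM UTC.
Eucla is UTC+8:45, so local arrival = 5:39 PM + 8:45 = 2:24 AM on May 30.

2:24 AM on May 30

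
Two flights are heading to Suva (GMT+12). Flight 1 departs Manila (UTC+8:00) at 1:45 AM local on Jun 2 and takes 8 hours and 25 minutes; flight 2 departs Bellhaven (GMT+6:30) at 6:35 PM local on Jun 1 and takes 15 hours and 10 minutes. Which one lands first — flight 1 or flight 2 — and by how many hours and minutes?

the first, by 1 hour 5 minutes

Flight 1 in UTC: 1:45 AM − 8:00 = 5:45 PM on Jun 1.
+8 hours 25 minutes → arrive 2:10 AM UTC on Jun 2.
Flight 2 in UTC: 6:35 PM − 6:30 = 12:05 PM on Jun 1.
+15 hours and 10 minutes → arrive 3:15 AM UTC on Jun 2.
Flight 1 lands earlier by 1 hour 5 minutes.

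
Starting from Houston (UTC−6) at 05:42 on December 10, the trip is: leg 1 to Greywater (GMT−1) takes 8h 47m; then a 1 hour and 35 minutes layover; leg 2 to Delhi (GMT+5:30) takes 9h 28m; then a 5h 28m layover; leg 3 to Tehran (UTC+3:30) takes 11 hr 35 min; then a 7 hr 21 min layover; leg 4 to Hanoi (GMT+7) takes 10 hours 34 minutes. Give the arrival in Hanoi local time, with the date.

01:30 on Dec 13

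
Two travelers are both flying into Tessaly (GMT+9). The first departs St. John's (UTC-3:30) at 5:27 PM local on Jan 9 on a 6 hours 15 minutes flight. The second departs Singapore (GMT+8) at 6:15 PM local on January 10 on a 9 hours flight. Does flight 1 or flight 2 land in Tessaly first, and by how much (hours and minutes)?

Flight 1 in UTC: 5:27 PM + 3:30 = 8:57 PM on Jan 9.
+6 hours 15 minutes → arrive 3:12 AM UTC on Jan 10.
Flight 2 in UTC: 6:15 PM − 8:00 = 10:15 AM on Jan 10.
+9 hours → arrive 7:15 PM UTC on Jan 10.
Flight 1 lands earlier by 16 hours 3 minutes.

the first, by 16 hours 3 minutes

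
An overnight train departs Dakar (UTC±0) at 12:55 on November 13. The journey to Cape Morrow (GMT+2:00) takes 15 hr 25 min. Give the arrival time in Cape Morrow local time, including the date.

Dakar is at UTC+0, so departure is already 12:55 UTC on Nov 13.
Add 15 hours 25 minutes travel time → 04:20 UTC (Nov 14).
Cape Morrow is UTC+2:00, so local arrival = 04:20 + 2:00 = 06:20 on Nov 14.

06:20 on November 14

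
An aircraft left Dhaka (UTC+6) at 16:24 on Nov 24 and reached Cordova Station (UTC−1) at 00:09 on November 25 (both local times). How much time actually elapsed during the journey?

Cordova Station is 7:00 behind Dhaka.
Clock-face elapsed time (ignoring zones) is 7 hours 45 minutes.
Actual elapsed = 7 hours 45 minutes + 7:00 = 14 hours 45 minutes.

14 hours 45 minutes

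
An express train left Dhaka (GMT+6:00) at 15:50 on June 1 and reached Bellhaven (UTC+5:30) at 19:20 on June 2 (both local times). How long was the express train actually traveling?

28 hours

Bellhaven is 0:30 behind Dhaka.
Clock-face elapsed time (ignoring zones) is 27 hours 30 minutes.
Actual elapsed = 27 hours 30 minutes + 0:30 = 28 hours.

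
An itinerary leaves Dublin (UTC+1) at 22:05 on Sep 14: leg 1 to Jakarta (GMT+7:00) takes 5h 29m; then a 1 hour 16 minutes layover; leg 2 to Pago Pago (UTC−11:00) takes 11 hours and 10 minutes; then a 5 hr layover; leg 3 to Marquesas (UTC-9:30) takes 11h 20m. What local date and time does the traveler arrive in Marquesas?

Convert departure to UTC: 22:05 − 1:00 = 21:05 UTC on Sep 14.
Add 5 hours and 29 minutes leg 1 → 02:34 UTC (Sep 15).
Add 1 hour and 16 minutes layover in Jakarta → 03:50 UTC.
Add 11 hours and 10 minutes leg 2 → 15:00 UTC.
Add 5 hours layover in Pago Pago → 20:00 UTC.
Add 11 hours and 20 minutes leg 3 → 07:20 UTC (Sep 16).
Marquesas is UTC−9:30, so local arrival = 07:20 − 9:30 = 21:50 on Sep 15.

21:50 on Sep 15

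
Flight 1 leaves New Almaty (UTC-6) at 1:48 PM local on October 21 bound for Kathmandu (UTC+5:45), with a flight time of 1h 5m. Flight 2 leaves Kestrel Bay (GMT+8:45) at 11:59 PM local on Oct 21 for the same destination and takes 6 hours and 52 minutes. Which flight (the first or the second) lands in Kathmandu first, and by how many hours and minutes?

Flight 1 in UTC: 1:48 PM + 6:00 = 7:48 PM on Oct 21.
+1 hour 5 minutes → arrive 8:53 PM UTC on Oct 21.
Flight 2 in UTC: 11:59 PM − 8:45 = 3:14 PM on Oct 21.
+6 hours 52 minutes → arrive 10:06 PM UTC on Oct 21.
Flight 1 lands earlier by 1 hour 13 minutes.

the first, by 1 hour 13 minutes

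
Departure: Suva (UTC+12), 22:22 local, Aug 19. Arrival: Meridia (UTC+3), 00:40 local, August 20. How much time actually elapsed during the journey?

Departure in UTC: 22:22 − 12:00 = 10:22 on Aug 19.
Arrival in UTC: 00:40 − 3:00 = 21:40 on Aug 19.
Elapsed = 21:40 − 10:22 = 11 hours 18 minutes.

11 hours 18 minutes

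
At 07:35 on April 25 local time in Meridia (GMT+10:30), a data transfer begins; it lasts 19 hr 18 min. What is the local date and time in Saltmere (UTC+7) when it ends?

23:23 on April 25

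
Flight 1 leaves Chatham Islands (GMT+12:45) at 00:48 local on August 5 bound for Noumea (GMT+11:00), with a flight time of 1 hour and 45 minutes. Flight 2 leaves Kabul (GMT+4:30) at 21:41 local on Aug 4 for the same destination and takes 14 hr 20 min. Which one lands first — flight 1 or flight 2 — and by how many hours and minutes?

Flight 1 in UTC: 00:48 − 12:45 = 12:03 on Aug 4.
+1 hour 45 minutes → arrive 13:48 UTC on Aug 4.
Flight 2 in UTC: 21:41 − 4:30 = 17:11 on Aug 4.
+14 hours and 20 minutes → arrive 07:31 UTC on Aug 5.
Flight 1 lands earlier by 17 hours 43 minutes.

the first, by 17 hours 43 minutes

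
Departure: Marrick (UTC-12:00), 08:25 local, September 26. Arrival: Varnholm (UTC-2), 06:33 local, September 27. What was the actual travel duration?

Varnholm is 10:00 ahead of Marrick.
Clock-face elapsed time (ignoring zones) is 22 hours 8 minutes.
Actual elapsed = 22 hours 8 minutes − 10:00 = 12 hours 8 minutes.

12 hours 8 minutes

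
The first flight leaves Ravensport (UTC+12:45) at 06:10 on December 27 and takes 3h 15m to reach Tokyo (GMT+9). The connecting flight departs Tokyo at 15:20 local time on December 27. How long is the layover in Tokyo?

9 hours 40 minutes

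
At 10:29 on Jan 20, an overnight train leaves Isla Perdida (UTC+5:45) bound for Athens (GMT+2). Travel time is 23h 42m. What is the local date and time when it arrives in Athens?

Convert departure to UTC: 10:29 − 5:45 = 04:44 UTC on Jan 20.
Add 23 hours and 42 minutes travel time → 04:26 UTC (Jan 21).
Athens is UTC+2:00, so local arrival = 04:26 + 2:00 = 06:26 on Jan 21.

06:26 on Jan 21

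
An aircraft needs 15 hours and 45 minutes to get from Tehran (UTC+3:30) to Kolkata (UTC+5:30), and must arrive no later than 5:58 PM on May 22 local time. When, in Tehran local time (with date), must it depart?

Target arrival in UTC: 5:58 PM − 5:30 = 12:28 PM on May 22.
Subtract 15 hours and 45 minutes → departure 8:43 PM UTC on May 21.
Tehran is UTC+3:30: 8:43 PM + 3:30 = 12:13 AM on May 22.

12:13 AM on May 22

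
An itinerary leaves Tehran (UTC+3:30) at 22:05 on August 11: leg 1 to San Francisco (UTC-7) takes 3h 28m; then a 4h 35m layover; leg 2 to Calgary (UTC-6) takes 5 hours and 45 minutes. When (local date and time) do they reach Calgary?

02:23 on August 12

Convert departure to UTC: 22:05 − 3:30 = 18:35 UTC on Aug 11.
Add 3 hours and 28 minutes leg 1 → 22:03 UTC.
Add 4 hours and 35 minutes layover in San Francisco → 02:38 UTC (Aug 12).
Add 5 hours 45 minutes leg 2 → 08:23 UTC.
Calgary is UTC−6:00, so local arrival = 08:23 − 6:00 = 02:23 on Aug 12.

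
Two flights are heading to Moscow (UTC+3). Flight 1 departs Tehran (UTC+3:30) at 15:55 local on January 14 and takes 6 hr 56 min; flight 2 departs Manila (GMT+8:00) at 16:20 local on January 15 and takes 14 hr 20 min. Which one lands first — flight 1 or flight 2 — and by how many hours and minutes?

the first, by 27 hours 19 minutes

Flight 1 in UTC: 15:55 − 3:30 = 12:25 on Jan 14.
+6 hours and 56 minutes → arrive 19:21 UTC on Jan 14.
Flight 2 in UTC: 16:20 − 8:00 = 08:20 on Jan 15.
+14 hours 20 minutes → arrive 22:40 UTC on Jan 15.
Flight 1 lands earlier by 27 hours 19 minutes.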